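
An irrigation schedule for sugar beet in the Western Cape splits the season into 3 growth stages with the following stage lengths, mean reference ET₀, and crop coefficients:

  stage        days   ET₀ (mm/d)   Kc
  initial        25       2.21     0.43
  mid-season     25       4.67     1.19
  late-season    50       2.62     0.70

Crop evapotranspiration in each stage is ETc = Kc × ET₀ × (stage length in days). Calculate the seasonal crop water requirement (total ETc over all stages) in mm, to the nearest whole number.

254 mm

initial: 0.43 × 2.21 × 25 = 23.76 mm
mid-season: 1.19 × 4.67 × 25 = 138.93 mm
late-season: 0.70 × 2.62 × 50 = 91.70 mm
Seasonal total = 254.39 mm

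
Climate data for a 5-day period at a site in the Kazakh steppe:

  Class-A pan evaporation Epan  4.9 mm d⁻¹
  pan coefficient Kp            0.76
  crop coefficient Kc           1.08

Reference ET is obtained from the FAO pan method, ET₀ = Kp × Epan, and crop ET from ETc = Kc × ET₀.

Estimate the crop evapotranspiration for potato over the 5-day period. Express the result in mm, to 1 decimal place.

ET₀ = 0.76 × 4.9 = 3.7240 mm/d
ETc = Kc × ET₀ = 1.08 × 3.7240 = 4.0219 mm/d
Over 5 days: 4.0219 × 5 = 20.110 mm

20.1 mm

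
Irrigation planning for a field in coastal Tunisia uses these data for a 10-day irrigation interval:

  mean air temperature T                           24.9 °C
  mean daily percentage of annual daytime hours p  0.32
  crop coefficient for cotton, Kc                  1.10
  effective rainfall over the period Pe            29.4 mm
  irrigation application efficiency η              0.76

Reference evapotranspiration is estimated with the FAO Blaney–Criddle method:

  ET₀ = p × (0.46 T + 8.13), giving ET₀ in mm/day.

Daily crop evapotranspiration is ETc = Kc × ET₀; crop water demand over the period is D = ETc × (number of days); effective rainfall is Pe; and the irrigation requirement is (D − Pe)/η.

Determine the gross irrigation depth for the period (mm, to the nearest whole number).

52 mm

ET₀ = 0.32 × (0.46 × 24.9 + 8.13) = 0.32 × 19.584 = 6.2669 mm/d
ETc = Kc × ET₀ = 1.10 × 6.2669 = 6.8936 mm/d
Crop demand D = ETc × 10 d = 6.8936 × 10 = 68.936 mm
D − Pe = 68.936 − 29.4 = 39.536 mm
Gross irrigation = 39.536 / 0.76 = 52.021 mm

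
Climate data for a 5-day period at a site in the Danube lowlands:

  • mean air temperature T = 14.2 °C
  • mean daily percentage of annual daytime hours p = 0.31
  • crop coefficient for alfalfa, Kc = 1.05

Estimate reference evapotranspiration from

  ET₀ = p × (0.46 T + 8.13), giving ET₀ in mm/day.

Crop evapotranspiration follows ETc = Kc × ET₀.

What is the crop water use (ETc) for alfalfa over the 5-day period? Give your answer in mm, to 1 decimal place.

23.9 mm

ET₀ = 0.31 × (0.46 × 14.2 + 8.13) = 0.31 × 14.662 = 4.5452 mm/d
ETc = Kc × ET₀ = 1.05 × 4.5452 = 4.7725 mm/d
Over 5 days: 4.7725 × 5 = 23.863 mm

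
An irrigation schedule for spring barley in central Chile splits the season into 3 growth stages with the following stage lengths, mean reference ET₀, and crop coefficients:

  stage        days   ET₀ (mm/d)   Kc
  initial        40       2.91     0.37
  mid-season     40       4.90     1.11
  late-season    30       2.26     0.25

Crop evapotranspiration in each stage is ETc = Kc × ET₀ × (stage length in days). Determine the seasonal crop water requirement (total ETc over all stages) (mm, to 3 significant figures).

initial: 0.37 × 2.91 × 40 = 43.07 mm
mid-season: 1.11 × 4.90 × 40 = 217.56 mm
late-season: 0.25 × 2.26 × 30 = 16.95 mm
Seasonal total = 277.58 mm

278 mm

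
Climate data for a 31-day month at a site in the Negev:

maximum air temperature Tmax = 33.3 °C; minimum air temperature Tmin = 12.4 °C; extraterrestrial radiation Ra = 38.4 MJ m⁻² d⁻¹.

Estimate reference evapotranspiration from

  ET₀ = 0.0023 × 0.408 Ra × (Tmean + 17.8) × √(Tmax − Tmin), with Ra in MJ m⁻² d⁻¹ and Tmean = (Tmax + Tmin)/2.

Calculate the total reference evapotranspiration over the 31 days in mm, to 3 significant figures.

208 mm

Tmean = (33.3 + 12.4)/2 = 22.85 °C
0.408 Ra = 0.408 × 38.4 = 15.6672 mm/d equivalent
ET₀ = 0.0023 × 15.6672 × (22.85 + 17.8) × √20.9 = 0.0023 × 15.6672 × 40.65 × 4.5717 = 6.6966 mm/d
Over 31 days: 6.6966 × 31 = 207.595 mm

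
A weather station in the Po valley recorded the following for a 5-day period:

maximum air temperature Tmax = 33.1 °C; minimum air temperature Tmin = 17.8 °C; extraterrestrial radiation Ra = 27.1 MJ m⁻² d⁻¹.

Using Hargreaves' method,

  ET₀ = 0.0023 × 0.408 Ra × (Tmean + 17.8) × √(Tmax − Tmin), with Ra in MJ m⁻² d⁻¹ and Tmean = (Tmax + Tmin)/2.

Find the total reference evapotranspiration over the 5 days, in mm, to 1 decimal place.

21.5 mm

Tmean = (33.1 + 17.8)/2 = 25.45 °C
0.408 Ra = 0.408 × 27.1 = 11.0568 mm/d equivalent
ET₀ = 0.0023 × 11.0568 × (25.45 + 17.8) × √15.3 = 0.0023 × 11.0568 × 43.25 × 3.9115 = 4.3022 mm/d
Over 5 days: 4.3022 × 5 = 21.511 mm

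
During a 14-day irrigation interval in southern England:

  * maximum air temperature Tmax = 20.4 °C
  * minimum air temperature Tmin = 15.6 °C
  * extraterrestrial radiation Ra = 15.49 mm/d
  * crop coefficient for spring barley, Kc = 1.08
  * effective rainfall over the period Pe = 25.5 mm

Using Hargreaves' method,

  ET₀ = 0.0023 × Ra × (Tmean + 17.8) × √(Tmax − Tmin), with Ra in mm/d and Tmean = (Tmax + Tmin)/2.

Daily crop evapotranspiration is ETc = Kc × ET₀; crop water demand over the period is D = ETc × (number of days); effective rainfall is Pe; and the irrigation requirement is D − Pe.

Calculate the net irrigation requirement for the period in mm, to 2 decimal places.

Tmean = (20.4 + 15.6)/2 = 18.00 °C
ET₀ = 0.0023 × 15.49 × (18.00 + 17.8) × √4.8 = 0.0023 × 15.49 × 35.80 × 2.1909 = 2.7944 mm/d
ETc = Kc × ET₀ = 1.08 × 2.7944 = 3.0180 mm/d
Crop demand D = ETc × 14 d = 3.0180 × 14 = 42.252 mm
D − Pe = 42.252 − 25.5 = 16.752 mm

16.75 mm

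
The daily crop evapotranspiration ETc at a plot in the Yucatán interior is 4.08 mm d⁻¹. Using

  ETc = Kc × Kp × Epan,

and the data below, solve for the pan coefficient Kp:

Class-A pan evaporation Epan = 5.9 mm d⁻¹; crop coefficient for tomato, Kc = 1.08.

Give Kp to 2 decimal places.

0.64

ETc = Kc × Kp × Epan  ⇒  Kp = ETc / (Kc × Epan)
Kp = 4.08 / (1.08 × 5.9) = 4.08 / 6.372 = 0.6403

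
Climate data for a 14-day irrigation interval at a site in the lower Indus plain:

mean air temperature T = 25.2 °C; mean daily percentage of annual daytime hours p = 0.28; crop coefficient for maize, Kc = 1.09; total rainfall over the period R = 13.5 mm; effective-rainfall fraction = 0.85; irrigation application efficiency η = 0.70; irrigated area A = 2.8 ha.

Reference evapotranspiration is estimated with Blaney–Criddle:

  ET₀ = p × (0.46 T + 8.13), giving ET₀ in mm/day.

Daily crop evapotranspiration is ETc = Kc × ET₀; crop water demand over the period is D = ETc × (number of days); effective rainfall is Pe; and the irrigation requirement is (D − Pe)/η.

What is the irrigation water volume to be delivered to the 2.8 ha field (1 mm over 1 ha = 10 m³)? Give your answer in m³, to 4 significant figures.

ET₀ = 0.28 × (0.46 × 25.2 + 8.13) = 0.28 × 19.722 = 5.5222 mm/d
ETc = Kc × ET₀ = 1.09 × 5.5222 = 6.0192 mm/d
Crop demand D = ETc × 14 d = 6.0192 × 14 = 84.269 mm
Pe = 0.85 × 13.5 = 11.475 mm
D − Pe = 84.269 − 11.475 = 72.794 mm
Gross irrigation = 72.794 / 0.70 = 103.991 mm
Volume = 103.991 mm × 2.8 ha × 10 = 2911.7 m³

2912 m³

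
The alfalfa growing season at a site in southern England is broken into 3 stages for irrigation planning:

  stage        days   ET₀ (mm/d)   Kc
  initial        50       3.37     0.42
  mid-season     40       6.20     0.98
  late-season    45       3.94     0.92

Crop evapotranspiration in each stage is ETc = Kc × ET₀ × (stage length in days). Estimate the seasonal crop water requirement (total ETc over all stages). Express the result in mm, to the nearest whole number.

initial: 0.42 × 3.37 × 50 = 70.77 mm
mid-season: 0.98 × 6.20 × 40 = 243.04 mm
late-season: 0.92 × 3.94 × 45 = 163.12 mm
Seasonal total = 476.93 mm

477 mm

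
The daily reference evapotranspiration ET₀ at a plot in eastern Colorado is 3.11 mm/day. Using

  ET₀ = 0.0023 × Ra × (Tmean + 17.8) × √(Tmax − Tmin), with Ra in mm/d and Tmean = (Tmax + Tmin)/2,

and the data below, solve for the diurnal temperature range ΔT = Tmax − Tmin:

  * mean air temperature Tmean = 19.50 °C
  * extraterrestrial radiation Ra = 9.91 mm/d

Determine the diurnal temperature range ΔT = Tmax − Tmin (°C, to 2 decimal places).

13.38 °C

√ΔT = ET₀ / [0.0023 × Ra × (Tmean+17.8)] = 3.11 / (0.0023 × 9.91 × 37.30) = 3.6581
ΔT = 3.6581² = 13.382 °C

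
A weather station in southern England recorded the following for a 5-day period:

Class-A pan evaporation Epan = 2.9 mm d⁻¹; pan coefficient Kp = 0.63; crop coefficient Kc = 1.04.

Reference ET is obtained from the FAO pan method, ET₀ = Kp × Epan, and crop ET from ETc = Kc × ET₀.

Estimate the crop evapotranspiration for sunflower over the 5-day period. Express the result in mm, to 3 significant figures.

9.50 mm

ET₀ = 0.63 × 2.9 = 1.8270 mm/d
ETc = Kc × ET₀ = 1.04 × 1.8270 = 1.9001 mm/d
Over 5 days: 1.9001 × 5 = 9.501 mm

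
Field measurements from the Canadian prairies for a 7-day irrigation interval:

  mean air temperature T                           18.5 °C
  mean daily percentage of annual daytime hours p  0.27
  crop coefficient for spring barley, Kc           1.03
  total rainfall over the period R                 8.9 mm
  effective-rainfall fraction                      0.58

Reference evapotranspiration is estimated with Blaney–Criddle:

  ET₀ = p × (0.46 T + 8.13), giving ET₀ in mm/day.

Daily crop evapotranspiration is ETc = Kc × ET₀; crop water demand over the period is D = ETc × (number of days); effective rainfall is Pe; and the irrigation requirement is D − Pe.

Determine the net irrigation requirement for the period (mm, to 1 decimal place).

27.2 mm

ET₀ = 0.27 × (0.46 × 18.5 + 8.13) = 0.27 × 16.640 = 4.4928 mm/d
ETc = Kc × ET₀ = 1.03 × 4.4928 = 4.6276 mm/d
Crop demand D = ETc × 7 d = 4.6276 × 7 = 32.393 mm
Pe = 0.58 × 8.9 = 5.162 mm
D − Pe = 32.393 − 5.162 = 27.231 mm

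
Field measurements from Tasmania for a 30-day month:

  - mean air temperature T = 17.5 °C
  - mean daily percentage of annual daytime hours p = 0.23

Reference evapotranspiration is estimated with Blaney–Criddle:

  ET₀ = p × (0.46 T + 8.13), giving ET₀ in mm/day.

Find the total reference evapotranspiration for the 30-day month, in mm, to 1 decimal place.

ET₀ = 0.23 × (0.46 × 17.5 + 8.13) = 0.23 × 16.180 = 3.7214 mm/d
Monthly total = 3.7214 × 30 = 111.642 mm

111.6 mm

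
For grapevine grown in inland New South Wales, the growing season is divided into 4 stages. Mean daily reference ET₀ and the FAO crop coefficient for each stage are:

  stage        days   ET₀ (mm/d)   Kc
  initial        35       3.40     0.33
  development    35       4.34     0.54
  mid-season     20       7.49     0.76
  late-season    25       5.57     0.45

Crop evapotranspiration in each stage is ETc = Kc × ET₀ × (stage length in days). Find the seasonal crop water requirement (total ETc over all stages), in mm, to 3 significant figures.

298 mm

initial: 0.33 × 3.40 × 35 = 39.27 mm
development: 0.54 × 4.34 × 35 = 82.03 mm
mid-season: 0.76 × 7.49 × 20 = 113.85 mm
late-season: 0.45 × 5.57 × 25 = 62.66 mm
Seasonal total = 297.81 mm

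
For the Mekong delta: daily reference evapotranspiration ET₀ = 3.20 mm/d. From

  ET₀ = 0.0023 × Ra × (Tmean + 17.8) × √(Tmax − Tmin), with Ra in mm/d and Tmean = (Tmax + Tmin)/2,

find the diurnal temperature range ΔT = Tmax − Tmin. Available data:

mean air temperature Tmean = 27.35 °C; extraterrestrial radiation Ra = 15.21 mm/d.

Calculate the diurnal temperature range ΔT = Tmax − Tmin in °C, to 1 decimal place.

4.1 °C

√ΔT = ET₀ / [0.0023 × Ra × (Tmean+17.8)] = 3.20 / (0.0023 × 15.21 × 45.15) = 2.0260
ΔT = 2.0260² = 4.105 °C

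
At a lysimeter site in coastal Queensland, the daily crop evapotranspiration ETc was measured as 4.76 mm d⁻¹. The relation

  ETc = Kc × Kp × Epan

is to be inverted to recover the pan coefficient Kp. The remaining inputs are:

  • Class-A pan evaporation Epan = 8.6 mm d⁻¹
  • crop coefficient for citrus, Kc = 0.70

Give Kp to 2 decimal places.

ETc = Kc × Kp × Epan  ⇒  Kp = ETc / (Kc × Epan)
Kp = 4.76 / (0.70 × 8.6) = 4.76 / 6.020 = 0.7907

0.79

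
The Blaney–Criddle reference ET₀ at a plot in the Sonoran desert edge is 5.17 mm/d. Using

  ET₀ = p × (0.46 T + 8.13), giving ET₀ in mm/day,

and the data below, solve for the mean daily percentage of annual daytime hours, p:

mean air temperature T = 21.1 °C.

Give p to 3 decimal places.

p = ET₀ / (0.46 T + 8.13) = 5.17 / (0.46 × 21.1 + 8.13) = 5.17 / 17.836 = 0.2899

0.290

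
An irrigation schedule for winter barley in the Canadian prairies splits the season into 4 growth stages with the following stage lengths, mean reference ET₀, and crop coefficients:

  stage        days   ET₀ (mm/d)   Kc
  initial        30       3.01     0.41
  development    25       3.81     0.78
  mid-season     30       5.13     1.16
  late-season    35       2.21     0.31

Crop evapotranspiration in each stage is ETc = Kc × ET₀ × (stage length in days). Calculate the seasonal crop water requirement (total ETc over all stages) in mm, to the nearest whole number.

initial: 0.41 × 3.01 × 30 = 37.02 mm
development: 0.78 × 3.81 × 25 = 74.30 mm
mid-season: 1.16 × 5.13 × 30 = 178.52 mm
late-season: 0.31 × 2.21 × 35 = 23.98 mm
Seasonal total = 313.82 mm

314 mm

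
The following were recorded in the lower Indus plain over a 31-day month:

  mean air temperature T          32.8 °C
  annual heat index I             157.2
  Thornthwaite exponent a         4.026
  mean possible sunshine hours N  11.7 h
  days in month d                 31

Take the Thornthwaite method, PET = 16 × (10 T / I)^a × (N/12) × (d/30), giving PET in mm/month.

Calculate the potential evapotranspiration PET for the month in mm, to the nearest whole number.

311 mm

10T/I = 10 × 32.8 / 157.2 = 2.0865
(10T/I)^a = 2.0865^4.026 = 19.3187
Uncorrected PET = 16 × 19.3187 = 309.099 mm
Correction = (N/12)(d/30) = (11.7/12)(31/30) = 1.0075
PET = 309.099 × 1.0075 = 311.417 mm/month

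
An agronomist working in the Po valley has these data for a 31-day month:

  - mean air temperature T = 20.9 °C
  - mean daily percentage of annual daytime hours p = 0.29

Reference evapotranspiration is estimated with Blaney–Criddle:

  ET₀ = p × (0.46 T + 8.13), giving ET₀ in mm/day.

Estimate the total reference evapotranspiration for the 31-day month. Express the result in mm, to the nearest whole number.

160 mm

ET₀ = 0.29 × (0.46 × 20.9 + 8.13) = 0.29 × 17.744 = 5.1458 mm/d
Monthly total = 5.1458 × 31 = 159.520 mm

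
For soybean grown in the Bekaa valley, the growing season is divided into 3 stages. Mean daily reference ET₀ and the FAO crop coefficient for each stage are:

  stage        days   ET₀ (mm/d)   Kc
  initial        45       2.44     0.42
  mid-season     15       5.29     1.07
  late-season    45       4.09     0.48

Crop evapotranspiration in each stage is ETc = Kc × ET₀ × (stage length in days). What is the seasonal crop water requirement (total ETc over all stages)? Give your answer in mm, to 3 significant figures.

initial: 0.42 × 2.44 × 45 = 46.12 mm
mid-season: 1.07 × 5.29 × 15 = 84.90 mm
late-season: 0.48 × 4.09 × 45 = 88.34 mm
Seasonal total = 219.36 mm

219 mm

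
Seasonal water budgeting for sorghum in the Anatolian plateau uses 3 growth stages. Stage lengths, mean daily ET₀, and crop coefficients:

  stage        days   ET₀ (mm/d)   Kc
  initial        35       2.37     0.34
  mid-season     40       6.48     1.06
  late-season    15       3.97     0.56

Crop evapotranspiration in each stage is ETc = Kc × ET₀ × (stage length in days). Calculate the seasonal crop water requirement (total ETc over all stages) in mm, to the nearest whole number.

initial: 0.34 × 2.37 × 35 = 28.20 mm
mid-season: 1.06 × 6.48 × 40 = 274.75 mm
late-season: 0.56 × 3.97 × 15 = 33.35 mm
Seasonal total = 336.30 mm

336 mm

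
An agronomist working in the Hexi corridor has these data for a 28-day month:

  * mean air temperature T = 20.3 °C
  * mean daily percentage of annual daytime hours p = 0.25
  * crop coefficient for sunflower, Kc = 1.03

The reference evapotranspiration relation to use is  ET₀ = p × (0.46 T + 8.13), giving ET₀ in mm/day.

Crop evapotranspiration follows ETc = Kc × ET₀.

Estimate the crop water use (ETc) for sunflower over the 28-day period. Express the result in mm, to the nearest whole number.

126 mm

ET₀ = 0.25 × (0.46 × 20.3 + 8.13) = 0.25 × 17.468 = 4.3670 mm/d
ETc = Kc × ET₀ = 1.03 × 4.3670 = 4.4980 mm/d
Over 28 days: 4.4980 × 28 = 125.944 mm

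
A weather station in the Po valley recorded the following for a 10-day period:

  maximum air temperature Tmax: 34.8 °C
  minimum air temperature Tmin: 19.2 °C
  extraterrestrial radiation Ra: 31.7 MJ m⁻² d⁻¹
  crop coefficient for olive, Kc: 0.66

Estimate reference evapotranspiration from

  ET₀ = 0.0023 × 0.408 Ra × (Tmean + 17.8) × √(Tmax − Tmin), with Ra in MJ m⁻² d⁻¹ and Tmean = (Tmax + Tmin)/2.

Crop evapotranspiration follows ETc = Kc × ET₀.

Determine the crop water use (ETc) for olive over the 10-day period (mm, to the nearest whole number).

35 mm

Tmean = (34.8 + 19.2)/2 = 27.00 °C
0.408 Ra = 0.408 × 31.7 = 12.9336 mm/d equivalent
ET₀ = 0.0023 × 12.9336 × (27.00 + 17.8) × √15.6 = 0.0023 × 12.9336 × 44.80 × 3.9497 = 5.2637 mm/d
ETc = Kc × ET₀ = 0.66 × 5.2637 = 3.4740 mm/d
Over 10 days: 3.4740 × 10 = 34.740 mm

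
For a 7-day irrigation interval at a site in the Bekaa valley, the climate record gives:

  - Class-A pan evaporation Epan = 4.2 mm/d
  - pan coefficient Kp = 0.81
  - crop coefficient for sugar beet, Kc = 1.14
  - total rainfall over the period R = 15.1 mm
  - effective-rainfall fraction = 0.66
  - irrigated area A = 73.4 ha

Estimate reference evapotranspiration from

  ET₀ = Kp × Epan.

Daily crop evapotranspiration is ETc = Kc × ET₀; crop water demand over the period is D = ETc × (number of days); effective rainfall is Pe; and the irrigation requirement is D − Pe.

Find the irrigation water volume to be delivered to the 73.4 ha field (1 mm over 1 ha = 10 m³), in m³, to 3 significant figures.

ET₀ = 0.81 × 4.2 = 3.4020 mm/d
ETc = Kc × ET₀ = 1.14 × 3.4020 = 3.8783 mm/d
Crop demand D = ETc × 7 d = 3.8783 × 7 = 27.148 mm
Pe = 0.66 × 15.1 = 9.966 mm
D − Pe = 27.148 − 9.966 = 17.182 mm
Volume = 17.182 mm × 73.4 ha × 10 = 12611.6 m³

12600 m³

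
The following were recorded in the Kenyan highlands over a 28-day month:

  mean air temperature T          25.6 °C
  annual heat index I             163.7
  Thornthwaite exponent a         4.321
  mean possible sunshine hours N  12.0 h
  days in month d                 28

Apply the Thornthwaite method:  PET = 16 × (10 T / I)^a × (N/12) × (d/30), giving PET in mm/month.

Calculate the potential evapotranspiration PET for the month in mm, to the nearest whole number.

10T/I = 10 × 25.6 / 163.7 = 1.5638
(10T/I)^a = 1.5638^4.321 = 6.9033
Uncorrected PET = 16 × 6.9033 = 110.453 mm
Correction = (N/12)(d/30) = (12.0/12)(28/30) = 0.9333
PET = 110.453 × 0.9333 = 103.086 mm/month

103 mm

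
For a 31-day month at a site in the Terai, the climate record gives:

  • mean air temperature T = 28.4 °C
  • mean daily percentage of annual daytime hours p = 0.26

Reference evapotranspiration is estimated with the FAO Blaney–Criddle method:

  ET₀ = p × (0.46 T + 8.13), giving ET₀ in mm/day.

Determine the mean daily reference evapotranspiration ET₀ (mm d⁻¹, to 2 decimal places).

5.51 mm d⁻¹

ET₀ = 0.26 × (0.46 × 28.4 + 8.13) = 0.26 × 21.194 = 5.5104 mm/d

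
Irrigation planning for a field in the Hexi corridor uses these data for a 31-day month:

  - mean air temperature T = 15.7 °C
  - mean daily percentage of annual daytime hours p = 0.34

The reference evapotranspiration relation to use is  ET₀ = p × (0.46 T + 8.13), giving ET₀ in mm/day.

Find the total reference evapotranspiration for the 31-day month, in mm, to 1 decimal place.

ET₀ = 0.34 × (0.46 × 15.7 + 8.13) = 0.34 × 15.352 = 5.2197 mm/d
Monthly total = 5.2197 × 31 = 161.811 mm

161.8 mm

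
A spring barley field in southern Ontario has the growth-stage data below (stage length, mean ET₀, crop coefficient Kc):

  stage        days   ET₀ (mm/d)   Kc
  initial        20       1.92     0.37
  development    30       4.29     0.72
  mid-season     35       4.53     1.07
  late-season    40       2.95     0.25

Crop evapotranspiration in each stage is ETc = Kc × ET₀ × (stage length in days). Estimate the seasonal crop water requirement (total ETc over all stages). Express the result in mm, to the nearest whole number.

306 mm

initial: 0.37 × 1.92 × 20 = 14.21 mm
development: 0.72 × 4.29 × 30 = 92.66 mm
mid-season: 1.07 × 4.53 × 35 = 169.65 mm
late-season: 0.25 × 2.95 × 40 = 29.50 mm
Seasonal total = 306.02 mm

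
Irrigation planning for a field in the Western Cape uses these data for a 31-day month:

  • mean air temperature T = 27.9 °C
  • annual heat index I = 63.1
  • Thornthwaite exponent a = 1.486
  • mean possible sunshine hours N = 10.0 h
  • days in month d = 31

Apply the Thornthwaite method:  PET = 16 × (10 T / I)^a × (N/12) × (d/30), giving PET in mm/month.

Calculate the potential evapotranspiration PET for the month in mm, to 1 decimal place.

10T/I = 10 × 27.9 / 63.1 = 4.4216
(10T/I)^a = 4.4216^1.486 = 9.1061
Uncorrected PET = 16 × 9.1061 = 145.698 mm
Correction = (N/12)(d/30) = (10.0/12)(31/30) = 0.8611
PET = 145.698 × 0.8611 = 125.461 mm/month

125.5 mm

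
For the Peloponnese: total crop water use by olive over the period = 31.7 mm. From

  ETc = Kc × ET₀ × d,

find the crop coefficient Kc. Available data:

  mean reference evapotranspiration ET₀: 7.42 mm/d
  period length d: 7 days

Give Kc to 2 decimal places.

0.61

ETc = Kc × ET₀ × d  ⇒  Kc = ETc / (ET₀ × d)
Kc = 31.7 / (7.42 × 7) = 31.7 / 51.94 = 0.6103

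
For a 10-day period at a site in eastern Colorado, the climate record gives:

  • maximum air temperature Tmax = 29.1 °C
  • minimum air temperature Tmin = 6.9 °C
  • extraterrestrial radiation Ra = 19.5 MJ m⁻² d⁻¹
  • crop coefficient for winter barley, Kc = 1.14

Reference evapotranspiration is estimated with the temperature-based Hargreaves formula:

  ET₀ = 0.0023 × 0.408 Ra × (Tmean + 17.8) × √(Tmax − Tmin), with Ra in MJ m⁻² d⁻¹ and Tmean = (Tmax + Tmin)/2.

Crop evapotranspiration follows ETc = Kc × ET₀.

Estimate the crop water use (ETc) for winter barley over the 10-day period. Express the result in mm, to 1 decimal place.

35.2 mm

Tmean = (29.1 + 6.9)/2 = 18.00 °C
0.408 Ra = 0.408 × 19.5 = 7.9560 mm/d equivalent
ET₀ = 0.0023 × 7.9560 × (18.00 + 17.8) × √22.2 = 0.0023 × 7.9560 × 35.80 × 4.7117 = 3.0866 mm/d
ETc = Kc × ET₀ = 1.14 × 3.0866 = 3.5187 mm/d
Over 10 days: 3.5187 × 10 = 35.187 mm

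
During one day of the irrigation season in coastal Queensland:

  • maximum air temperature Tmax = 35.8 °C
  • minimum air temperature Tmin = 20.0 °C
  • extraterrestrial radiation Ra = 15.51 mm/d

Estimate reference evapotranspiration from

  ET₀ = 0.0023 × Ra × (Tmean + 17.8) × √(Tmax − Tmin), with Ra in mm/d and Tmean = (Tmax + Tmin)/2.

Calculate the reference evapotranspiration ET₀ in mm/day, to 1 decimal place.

Tmean = (35.8 + 20.0)/2 = 27.90 °C
ET₀ = 0.0023 × 15.51 × (27.90 + 17.8) × √15.8 = 0.0023 × 15.51 × 45.70 × 3.9749 = 6.4801 mm/d

6.5 mm/day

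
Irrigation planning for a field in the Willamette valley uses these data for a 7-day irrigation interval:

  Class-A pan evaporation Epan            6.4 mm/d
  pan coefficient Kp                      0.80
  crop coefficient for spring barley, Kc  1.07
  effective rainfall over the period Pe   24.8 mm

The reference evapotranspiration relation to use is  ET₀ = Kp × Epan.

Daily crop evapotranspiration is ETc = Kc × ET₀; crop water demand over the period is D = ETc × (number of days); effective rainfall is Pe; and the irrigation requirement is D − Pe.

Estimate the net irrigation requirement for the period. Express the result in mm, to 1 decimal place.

ET₀ = 0.80 × 6.4 = 5.1200 mm/d
ETc = Kc × ET₀ = 1.07 × 5.1200 = 5.4784 mm/d
Crop demand D = ETc × 7 d = 5.4784 × 7 = 38.349 mm
D − Pe = 38.349 − 24.8 = 13.549 mm

13.5 mm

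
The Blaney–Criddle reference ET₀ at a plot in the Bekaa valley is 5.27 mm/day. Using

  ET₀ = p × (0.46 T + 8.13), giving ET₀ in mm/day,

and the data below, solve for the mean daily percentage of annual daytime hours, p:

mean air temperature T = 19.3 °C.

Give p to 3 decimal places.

0.310

p = ET₀ / (0.46 T + 8.13) = 5.27 / (0.46 × 19.3 + 8.13) = 5.27 / 17.008 = 0.3099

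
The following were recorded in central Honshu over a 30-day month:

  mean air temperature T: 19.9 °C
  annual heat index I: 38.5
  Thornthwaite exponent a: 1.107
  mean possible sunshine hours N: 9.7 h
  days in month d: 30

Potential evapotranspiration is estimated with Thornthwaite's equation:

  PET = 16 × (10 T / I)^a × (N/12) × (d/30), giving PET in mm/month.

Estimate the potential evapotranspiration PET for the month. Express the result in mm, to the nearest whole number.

10T/I = 10 × 19.9 / 38.5 = 5.1688
(10T/I)^a = 5.1688^1.107 = 6.1620
Uncorrected PET = 16 × 6.1620 = 98.592 mm
Correction = (N/12)(d/30) = (9.7/12)(30/30) = 0.8083
PET = 98.592 × 0.8083 = 79.692 mm/month

80 mm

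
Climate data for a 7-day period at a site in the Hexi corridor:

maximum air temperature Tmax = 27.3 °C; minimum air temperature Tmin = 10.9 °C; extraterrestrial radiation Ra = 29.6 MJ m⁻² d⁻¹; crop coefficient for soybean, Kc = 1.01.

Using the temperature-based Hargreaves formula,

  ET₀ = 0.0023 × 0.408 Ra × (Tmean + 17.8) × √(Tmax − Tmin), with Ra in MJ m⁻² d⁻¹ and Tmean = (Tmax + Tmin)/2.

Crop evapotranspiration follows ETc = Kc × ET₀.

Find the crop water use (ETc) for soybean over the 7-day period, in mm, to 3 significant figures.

Tmean = (27.3 + 10.9)/2 = 19.10 °C
0.408 Ra = 0.408 × 29.6 = 12.0768 mm/d equivalent
ET₀ = 0.0023 × 12.0768 × (19.10 + 17.8) × √16.4 = 0.0023 × 12.0768 × 36.90 × 4.0497 = 4.1508 mm/d
ETc = Kc × ET₀ = 1.01 × 4.1508 = 4.1923 mm/d
Over 7 days: 4.1923 × 7 = 29.346 mm

29.3 mm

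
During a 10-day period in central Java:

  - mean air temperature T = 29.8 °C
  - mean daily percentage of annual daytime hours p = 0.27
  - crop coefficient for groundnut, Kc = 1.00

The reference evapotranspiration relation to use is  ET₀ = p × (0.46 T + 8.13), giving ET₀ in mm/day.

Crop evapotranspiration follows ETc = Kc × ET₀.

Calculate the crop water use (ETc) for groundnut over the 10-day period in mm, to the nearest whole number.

59 mm

ET₀ = 0.27 × (0.46 × 29.8 + 8.13) = 0.27 × 21.838 = 5.8963 mm/d
ETc = Kc × ET₀ = 1.00 × 5.8963 = 5.8963 mm/d
Over 10 days: 5.8963 × 10 = 58.963 mm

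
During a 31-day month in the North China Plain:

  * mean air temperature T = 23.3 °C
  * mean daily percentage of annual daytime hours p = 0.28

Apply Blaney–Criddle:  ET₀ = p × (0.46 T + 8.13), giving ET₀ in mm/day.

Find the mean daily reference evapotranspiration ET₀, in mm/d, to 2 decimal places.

5.28 mm/d

ET₀ = 0.28 × (0.46 × 23.3 + 8.13) = 0.28 × 18.848 = 5.2774 mm/d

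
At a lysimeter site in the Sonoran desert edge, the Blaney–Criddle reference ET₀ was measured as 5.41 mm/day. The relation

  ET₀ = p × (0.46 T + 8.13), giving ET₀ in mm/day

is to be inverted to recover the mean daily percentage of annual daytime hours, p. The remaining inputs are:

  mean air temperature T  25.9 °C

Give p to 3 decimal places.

0.270

p = ET₀ / (0.46 T + 8.13) = 5.41 / (0.46 × 25.9 + 8.13) = 5.41 / 20.044 = 0.2699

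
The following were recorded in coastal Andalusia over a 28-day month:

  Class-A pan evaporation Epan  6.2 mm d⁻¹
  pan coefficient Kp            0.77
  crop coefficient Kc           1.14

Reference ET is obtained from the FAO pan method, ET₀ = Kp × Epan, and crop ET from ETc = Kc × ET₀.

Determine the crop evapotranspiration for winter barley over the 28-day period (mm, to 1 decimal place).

152.4 mm

ET₀ = 0.77 × 6.2 = 4.7740 mm/d
ETc = Kc × ET₀ = 1.14 × 4.7740 = 5.4424 mm/d
Over 28 days: 5.4424 × 28 = 152.387 mm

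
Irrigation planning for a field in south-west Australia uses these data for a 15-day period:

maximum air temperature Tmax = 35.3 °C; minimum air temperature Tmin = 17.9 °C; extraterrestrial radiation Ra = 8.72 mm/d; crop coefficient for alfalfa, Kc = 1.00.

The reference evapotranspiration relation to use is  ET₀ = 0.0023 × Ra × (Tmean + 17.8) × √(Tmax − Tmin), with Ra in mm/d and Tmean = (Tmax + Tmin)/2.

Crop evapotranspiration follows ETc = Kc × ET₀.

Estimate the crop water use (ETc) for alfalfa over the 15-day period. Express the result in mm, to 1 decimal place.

55.7 mm

Tmean = (35.3 + 17.9)/2 = 26.60 °C
ET₀ = 0.0023 × 8.72 × (26.60 + 17.8) × √17.4 = 0.0023 × 8.72 × 44.40 × 4.1713 = 3.7145 mm/d
ETc = Kc × ET₀ = 1.00 × 3.7145 = 3.7145 mm/d
Over 15 days: 3.7145 × 15 = 55.718 mm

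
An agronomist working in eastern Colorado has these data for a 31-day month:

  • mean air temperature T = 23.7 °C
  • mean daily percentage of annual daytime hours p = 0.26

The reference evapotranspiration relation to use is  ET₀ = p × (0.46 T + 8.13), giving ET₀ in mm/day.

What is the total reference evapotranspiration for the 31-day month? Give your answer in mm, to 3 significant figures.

ET₀ = 0.26 × (0.46 × 23.7 + 8.13) = 0.26 × 19.032 = 4.9483 mm/d
Monthly total = 4.9483 × 31 = 153.397 mm

153 mm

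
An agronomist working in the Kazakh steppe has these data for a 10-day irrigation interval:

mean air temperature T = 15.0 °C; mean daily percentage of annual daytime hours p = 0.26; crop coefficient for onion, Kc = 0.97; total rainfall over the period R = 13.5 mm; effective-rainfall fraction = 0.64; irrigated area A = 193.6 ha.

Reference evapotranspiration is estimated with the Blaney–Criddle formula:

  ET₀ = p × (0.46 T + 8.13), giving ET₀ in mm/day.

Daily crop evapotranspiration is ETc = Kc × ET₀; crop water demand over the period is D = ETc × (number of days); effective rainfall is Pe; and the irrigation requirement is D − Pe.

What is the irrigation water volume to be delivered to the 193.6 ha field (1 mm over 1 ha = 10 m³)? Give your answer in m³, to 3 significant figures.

ET₀ = 0.26 × (0.46 × 15.0 + 8.13) = 0.26 × 15.030 = 3.9078 mm/d
ETc = Kc × ET₀ = 0.97 × 3.9078 = 3.7906 mm/d
Crop demand D = ETc × 10 d = 3.7906 × 10 = 37.906 mm
Pe = 0.64 × 13.5 = 8.640 mm
D − Pe = 37.906 − 8.640 = 29.266 mm
Volume = 29.266 mm × 193.6 ha × 10 = 56659.0 m³

56700 m³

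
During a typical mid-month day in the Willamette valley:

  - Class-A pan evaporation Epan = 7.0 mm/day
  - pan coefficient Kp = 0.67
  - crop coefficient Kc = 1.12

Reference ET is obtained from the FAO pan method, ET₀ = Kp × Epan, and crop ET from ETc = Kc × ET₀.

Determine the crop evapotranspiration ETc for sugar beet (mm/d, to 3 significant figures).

ET₀ = 0.67 × 7.0 = 4.6900 mm/d
ETc = Kc × ET₀ = 1.12 × 4.6900 = 5.2528 mm/d

5.25 mm/d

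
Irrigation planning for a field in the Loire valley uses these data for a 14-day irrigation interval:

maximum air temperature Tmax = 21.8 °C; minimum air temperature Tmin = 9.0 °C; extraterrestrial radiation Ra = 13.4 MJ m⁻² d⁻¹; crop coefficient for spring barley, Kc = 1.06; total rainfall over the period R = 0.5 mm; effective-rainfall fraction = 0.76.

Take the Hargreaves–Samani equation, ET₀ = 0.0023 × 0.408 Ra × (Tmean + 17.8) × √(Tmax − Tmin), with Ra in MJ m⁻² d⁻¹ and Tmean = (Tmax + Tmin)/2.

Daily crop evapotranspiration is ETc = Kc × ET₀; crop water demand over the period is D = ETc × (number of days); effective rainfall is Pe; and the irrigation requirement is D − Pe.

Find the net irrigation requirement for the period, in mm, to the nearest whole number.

22 mm

Tmean = (21.8 + 9.0)/2 = 15.40 °C
0.408 Ra = 0.408 × 13.4 = 5.4672 mm/d equivalent
ET₀ = 0.0023 × 5.4672 × (15.40 + 17.8) × √12.8 = 0.0023 × 5.4672 × 33.20 × 3.5777 = 1.4936 mm/d
ETc = Kc × ET₀ = 1.06 × 1.4936 = 1.5832 mm/d
Crop demand D = ETc × 14 d = 1.5832 × 14 = 22.165 mm
Pe = 0.76 × 0.5 = 0.380 mm
D − Pe = 22.165 − 0.380 = 21.785 mm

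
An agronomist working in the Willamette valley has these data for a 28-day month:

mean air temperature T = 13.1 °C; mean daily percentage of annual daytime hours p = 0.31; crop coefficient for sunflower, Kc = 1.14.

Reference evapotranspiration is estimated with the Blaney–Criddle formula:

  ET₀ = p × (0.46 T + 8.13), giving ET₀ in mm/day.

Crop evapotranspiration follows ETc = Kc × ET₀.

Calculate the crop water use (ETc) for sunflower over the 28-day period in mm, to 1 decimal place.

140.1 mm

ET₀ = 0.31 × (0.46 × 13.1 + 8.13) = 0.31 × 14.156 = 4.3884 mm/d
ETc = Kc × ET₀ = 1.14 × 4.3884 = 5.0028 mm/d
Over 28 days: 5.0028 × 28 = 140.078 mm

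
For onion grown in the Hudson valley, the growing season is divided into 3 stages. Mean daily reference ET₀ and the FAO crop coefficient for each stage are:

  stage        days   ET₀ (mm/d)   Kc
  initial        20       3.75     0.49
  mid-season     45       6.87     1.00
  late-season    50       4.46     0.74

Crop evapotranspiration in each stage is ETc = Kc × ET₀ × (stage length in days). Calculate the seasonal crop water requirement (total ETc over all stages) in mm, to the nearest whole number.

511 mm

initial: 0.49 × 3.75 × 20 = 36.75 mm
mid-season: 1.00 × 6.87 × 45 = 309.15 mm
late-season: 0.74 × 4.46 × 50 = 165.02 mm
Seasonal total = 510.92 mm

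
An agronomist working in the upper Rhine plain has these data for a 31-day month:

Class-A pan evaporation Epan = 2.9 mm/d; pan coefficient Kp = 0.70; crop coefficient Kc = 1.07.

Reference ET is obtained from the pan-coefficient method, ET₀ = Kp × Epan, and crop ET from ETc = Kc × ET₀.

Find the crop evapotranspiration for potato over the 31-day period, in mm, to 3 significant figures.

ET₀ = 0.70 × 2.9 = 2.0300 mm/d
ETc = Kc × ET₀ = 1.07 × 2.0300 = 2.1721 mm/d
Over 31 days: 2.1721 × 31 = 67.335 mm

67.3 mm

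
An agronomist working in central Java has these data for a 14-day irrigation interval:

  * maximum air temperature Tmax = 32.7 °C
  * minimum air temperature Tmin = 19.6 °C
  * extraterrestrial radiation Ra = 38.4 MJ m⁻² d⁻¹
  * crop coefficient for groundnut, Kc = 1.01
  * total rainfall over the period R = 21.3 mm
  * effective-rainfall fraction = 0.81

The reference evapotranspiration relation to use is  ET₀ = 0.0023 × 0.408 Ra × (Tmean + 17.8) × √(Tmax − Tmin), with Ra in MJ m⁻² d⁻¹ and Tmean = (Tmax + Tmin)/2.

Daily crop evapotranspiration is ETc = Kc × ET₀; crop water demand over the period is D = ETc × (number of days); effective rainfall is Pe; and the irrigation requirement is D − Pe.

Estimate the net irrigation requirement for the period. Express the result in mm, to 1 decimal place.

Tmean = (32.7 + 19.6)/2 = 26.15 °C
0.408 Ra = 0.408 × 38.4 = 15.6672 mm/d equivalent
ET₀ = 0.0023 × 15.6672 × (26.15 + 17.8) × √13.1 = 0.0023 × 15.6672 × 43.95 × 3.6194 = 5.7321 mm/d
ETc = Kc × ET₀ = 1.01 × 5.7321 = 5.7894 mm/d
Crop demand D = ETc × 14 d = 5.7894 × 14 = 81.052 mm
Pe = 0.81 × 21.3 = 17.253 mm
D − Pe = 81.052 − 17.253 = 63.799 mm

63.8 mm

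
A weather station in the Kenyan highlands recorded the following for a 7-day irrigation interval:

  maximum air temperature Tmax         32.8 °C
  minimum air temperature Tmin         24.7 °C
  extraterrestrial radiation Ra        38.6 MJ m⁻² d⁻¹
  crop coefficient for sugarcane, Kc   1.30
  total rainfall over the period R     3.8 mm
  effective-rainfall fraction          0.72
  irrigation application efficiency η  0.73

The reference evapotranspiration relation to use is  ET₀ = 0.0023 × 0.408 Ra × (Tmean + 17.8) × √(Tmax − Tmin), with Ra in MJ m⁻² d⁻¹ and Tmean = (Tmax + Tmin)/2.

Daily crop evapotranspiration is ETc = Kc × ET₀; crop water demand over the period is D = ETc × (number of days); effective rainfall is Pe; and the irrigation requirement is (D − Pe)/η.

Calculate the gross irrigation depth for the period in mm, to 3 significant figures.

56.1 mm

Tmean = (32.8 + 24.7)/2 = 28.75 °C
0.408 Ra = 0.408 × 38.6 = 15.7488 mm/d equivalent
ET₀ = 0.0023 × 15.7488 × (28.75 + 17.8) × √8.1 = 0.0023 × 15.7488 × 46.55 × 2.8460 = 4.7988 mm/d
ETc = Kc × ET₀ = 1.30 × 4.7988 = 6.2384 mm/d
Crop demand D = ETc × 7 d = 6.2384 × 7 = 43.669 mm
Pe = 0.72 × 3.8 = 2.736 mm
D − Pe = 43.669 − 2.736 = 40.933 mm
Gross irrigation = 40.933 / 0.73 = 56.073 mm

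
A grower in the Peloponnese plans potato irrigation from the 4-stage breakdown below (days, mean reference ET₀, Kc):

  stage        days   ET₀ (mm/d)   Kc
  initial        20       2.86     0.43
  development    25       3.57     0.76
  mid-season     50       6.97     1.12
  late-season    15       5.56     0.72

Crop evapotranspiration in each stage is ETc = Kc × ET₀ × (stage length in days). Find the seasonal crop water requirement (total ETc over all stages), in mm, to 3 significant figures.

initial: 0.43 × 2.86 × 20 = 24.60 mm
development: 0.76 × 3.57 × 25 = 67.83 mm
mid-season: 1.12 × 6.97 × 50 = 390.32 mm
late-season: 0.72 × 5.56 × 15 = 60.05 mm
Seasonal total = 542.80 mm

543 mm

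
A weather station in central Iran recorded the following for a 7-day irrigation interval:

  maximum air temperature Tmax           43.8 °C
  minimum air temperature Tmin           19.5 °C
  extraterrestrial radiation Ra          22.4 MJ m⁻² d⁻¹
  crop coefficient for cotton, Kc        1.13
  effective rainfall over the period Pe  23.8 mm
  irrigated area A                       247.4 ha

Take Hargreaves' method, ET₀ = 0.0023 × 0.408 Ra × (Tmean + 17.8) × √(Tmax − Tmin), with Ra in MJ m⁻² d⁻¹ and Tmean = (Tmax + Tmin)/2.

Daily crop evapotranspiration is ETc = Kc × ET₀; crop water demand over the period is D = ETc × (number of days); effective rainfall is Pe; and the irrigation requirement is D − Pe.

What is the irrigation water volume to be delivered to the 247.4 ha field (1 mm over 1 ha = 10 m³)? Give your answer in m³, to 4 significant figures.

Tmean = (43.8 + 19.5)/2 = 31.65 °C
0.408 Ra = 0.408 × 22.4 = 9.1392 mm/d equivalent
ET₀ = 0.0023 × 9.1392 × (31.65 + 17.8) × √24.3 = 0.0023 × 9.1392 × 49.45 × 4.9295 = 5.1240 mm/d
ETc = Kc × ET₀ = 1.13 × 5.1240 = 5.7901 mm/d
Crop demand D = ETc × 7 d = 5.7901 × 7 = 40.531 mm
D − Pe = 40.531 − 23.8 = 16.731 mm
Volume = 16.731 mm × 247.4 ha × 10 = 41392.5 m³

41390 m³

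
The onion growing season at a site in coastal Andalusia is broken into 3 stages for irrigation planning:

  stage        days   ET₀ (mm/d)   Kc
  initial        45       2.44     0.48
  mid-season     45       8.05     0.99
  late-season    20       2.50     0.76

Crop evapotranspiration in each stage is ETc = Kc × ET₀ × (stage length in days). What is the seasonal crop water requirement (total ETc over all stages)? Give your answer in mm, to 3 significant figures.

449 mm

initial: 0.48 × 2.44 × 45 = 52.70 mm
mid-season: 0.99 × 8.05 × 45 = 358.63 mm
late-season: 0.76 × 2.50 × 20 = 38.00 mm
Seasonal total = 449.33 mm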